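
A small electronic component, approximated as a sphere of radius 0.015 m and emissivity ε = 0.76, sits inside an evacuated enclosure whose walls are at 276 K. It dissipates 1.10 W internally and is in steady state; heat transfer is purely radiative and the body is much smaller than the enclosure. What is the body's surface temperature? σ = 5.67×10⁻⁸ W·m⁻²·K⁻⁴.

For a small grey body in a large enclosure, net radiated power = εσA(T⁴ − T_w⁴).
Steady state: P = εσA(T⁴ − T_w⁴) with A = 4πr² = 0.002827 m².
T⁴ = P/(εσA) + T_w⁴ = 1.10/(0.76·5.67×10⁻⁸·0.002827) + (276)⁴
    = 9.028×10⁹ + 5.803×10⁹ = 1.483×10¹⁰ K⁴.

T ≈ 349 K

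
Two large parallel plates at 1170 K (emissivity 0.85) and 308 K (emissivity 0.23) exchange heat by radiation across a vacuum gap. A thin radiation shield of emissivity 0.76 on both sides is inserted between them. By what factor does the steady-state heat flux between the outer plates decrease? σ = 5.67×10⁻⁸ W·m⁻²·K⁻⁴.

factor ≈ 1.36

Without shield: q₀ = σΔ(T⁴)/(1/ε₁+1/ε₂−1) with denominator 4.524.
With shield the two gaps are in series; the resistances add: (1/ε₁+1/ε_s−1)+(1/ε_s+1/ε₂−1) = 1.492+4.664 = 6.156.
Heat-flux ratio q₀/q = 6.156/4.524.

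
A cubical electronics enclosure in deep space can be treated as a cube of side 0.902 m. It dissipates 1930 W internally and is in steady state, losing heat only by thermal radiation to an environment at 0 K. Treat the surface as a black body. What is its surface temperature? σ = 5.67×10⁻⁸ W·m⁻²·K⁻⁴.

Steady state: internal power = radiated power, P = εσA T⁴.
Radiating area A = 6L² = 4.882 m².
T⁴ = P/(εσA) = 1930/(1.0·5.67×10⁻⁸·4.882) = 6.973×10⁹ K⁴.
T = (6.973×10⁹)^(1/4).

T ≈ 289 K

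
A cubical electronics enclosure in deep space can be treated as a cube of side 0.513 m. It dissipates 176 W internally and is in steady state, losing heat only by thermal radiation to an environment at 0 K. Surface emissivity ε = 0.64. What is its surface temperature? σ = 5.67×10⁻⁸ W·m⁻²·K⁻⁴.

Steady state: internal power = radiated power, P = εσA T⁴.
Radiating area A = 6L² = 1.579 m².
T⁴ = P/(εσA) = 176/(0.64·5.67×10⁻⁸·1.579) = 3.072×10⁹ K⁴.
T = (3.072×10⁹)^(1/4).

T ≈ 235 K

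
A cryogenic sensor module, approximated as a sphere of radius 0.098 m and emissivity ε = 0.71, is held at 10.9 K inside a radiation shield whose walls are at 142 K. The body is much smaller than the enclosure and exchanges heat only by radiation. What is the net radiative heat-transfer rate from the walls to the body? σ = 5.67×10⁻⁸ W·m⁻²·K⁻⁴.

P_net ≈ 1.98 W

For a small grey body in a large enclosure: P_net = εσA(T_body⁴ − T_wall⁴).
A = 4πr² = 0.1207 m²; T_body⁴ − T_wall⁴ = 14120 − 4.066×10⁸ = -4.066×10⁸ K⁴.
|P_net| = 0.71·5.67×10⁻⁸·0.1207·4.066×10⁸.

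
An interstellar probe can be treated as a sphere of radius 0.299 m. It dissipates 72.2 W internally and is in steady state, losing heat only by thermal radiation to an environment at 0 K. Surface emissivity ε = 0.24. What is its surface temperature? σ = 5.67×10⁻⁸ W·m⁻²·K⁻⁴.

Steady state: internal power = radiated power, P = εσA T⁴.
Radiating area A = 4πr² = 1.123 m².
T⁴ = P/(εσA) = 72.2/(0.24·5.67×10⁻⁸·1.123) = 4.723×10⁹ K⁴.
T = (4.723×10⁹)^(1/4).

T ≈ 262 K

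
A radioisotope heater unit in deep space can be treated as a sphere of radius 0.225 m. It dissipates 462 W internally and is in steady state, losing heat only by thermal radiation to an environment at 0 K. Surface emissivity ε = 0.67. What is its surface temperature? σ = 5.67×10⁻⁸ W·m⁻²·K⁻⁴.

Steady state: internal power = radiated power, P = εσA T⁴.
Radiating area A = 4πr² = 0.6362 m².
T⁴ = P/(εσA) = 462/(0.67·5.67×10⁻⁸·0.6362) = 1.912×10¹⁰ K⁴.
T = (1.912×10¹⁰)^(1/4).

T ≈ 372 K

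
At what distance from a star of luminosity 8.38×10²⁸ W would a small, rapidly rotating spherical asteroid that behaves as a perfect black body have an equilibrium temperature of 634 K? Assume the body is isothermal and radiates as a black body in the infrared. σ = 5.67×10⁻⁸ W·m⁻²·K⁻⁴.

For an isothermal black-emitting sphere, (1−a)S·πr² = σ·4πr²·T⁴ ⇒ S = 4σT⁴/(1−a).
S = 4·5.67×10⁻⁸·(634)⁴/1.00 = 36640 W/m².
Flux falls as S = L/(4πd²), so d = √(L/(4πS)) = √(8.38×10²⁸/(4π·36640)).

d ≈ 4.27×10¹¹ m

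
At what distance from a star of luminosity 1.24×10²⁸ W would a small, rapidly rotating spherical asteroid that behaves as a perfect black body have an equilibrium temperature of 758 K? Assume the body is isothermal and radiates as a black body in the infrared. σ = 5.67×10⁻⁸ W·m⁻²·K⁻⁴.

d ≈ 1.15×10¹¹ m

For an isothermal black-emitting sphere, (1−a)S·πr² = σ·4πr²·T⁴ ⇒ S = 4σT⁴/(1−a).
S = 4·5.67×10⁻⁸·(758)⁴/1.00 = 74870 W/m².
Flux falls as S = L/(4πd²), so d = √(L/(4πS)) = √(1.24×10²⁸/(4π·74870)).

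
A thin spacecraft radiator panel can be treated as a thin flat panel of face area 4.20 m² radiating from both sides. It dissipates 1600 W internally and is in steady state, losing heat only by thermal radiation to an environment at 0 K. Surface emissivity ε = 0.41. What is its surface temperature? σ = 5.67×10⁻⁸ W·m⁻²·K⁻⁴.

T ≈ 301 K

Steady state: internal power = radiated power, P = εσA T⁴.
Radiating area A = 2·4.20 = 8.400 m².
T⁴ = P/(εσA) = 1600/(0.41·5.67×10⁻⁸·8.400) = 8.194×10⁹ K⁴.
T = (8.194×10⁹)^(1/4).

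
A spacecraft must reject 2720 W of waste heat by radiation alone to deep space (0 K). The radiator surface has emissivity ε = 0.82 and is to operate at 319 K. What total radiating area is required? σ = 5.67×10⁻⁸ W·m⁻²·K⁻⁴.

A ≈ 5.65 m²

P = εσA T⁴ ⇒ A = P/(εσT⁴).
T⁴ = 1.036×10¹⁰ K⁴.
A = 2720/(0.82 × 5.67×10⁻⁸ × 1.036×10¹⁰).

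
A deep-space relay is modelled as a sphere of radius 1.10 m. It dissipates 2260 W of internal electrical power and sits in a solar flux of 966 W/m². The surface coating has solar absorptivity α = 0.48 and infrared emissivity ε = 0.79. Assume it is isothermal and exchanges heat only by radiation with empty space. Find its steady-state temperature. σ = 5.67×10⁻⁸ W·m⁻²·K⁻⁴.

T ≈ 277 K

At steady state, absorbed solar power + internal power = radiated power.
Absorbed: α·S·A_cross = 0.48·966·3.801 = 1763 W (cross-section πr²).
Total input = 1763 + 2260 = 4023 W.
Radiated: εσ·A_surf·T⁴ with A_surf = 4πr² = 15.21 m².
T⁴ = 4023/(0.79·5.67×10⁻⁸·15.21) = 5.906×10⁹ K⁴.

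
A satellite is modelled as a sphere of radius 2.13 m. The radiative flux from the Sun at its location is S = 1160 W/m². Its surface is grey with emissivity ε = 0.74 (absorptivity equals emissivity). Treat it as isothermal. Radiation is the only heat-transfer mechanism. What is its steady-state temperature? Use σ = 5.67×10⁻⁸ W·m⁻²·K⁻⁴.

T ≈ 267 K

At equilibrium, absorbed power = emitted power.
Absorbing cross-section = πr² = 14.25 m²; emitting surface = 4πr² = 57.01 m² (ratio 4).
εS·A_cross = εσ·A_surf·T⁴  ⇒  T⁴ = S/(4σ)   (ε cancels).
T⁴ = 1160/(4·5.67×10⁻⁸) = 5.115×10⁹ K⁴.
T = (5.115×10⁹)^(1/4).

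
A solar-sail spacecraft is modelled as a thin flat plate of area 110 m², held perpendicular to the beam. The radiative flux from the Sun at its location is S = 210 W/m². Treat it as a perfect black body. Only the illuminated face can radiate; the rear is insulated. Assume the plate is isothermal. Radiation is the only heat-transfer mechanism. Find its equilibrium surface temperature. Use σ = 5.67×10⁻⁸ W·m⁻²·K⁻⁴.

T ≈ 247 K

At equilibrium, absorbed power = emitted power.
Absorbing cross-section = A = 110.0 m²; emitting surface = A = 110.0 m² (ratio 1).
S·A_cross = εσ·A_surf·T⁴  ⇒  T⁴ = S/(1σ).
T⁴ = 1.00·210/(1·5.67×10⁻⁸) = 3.704×10⁹ K⁴.
T = (3.704×10⁹)^(1/4).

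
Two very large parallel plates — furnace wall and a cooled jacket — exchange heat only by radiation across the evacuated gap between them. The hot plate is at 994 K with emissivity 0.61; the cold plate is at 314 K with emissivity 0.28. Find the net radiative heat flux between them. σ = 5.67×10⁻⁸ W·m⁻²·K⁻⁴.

For two infinite grey parallel plates, q = σ(T₁⁴ − T₂⁴)/(1/ε₁ + 1/ε₂ − 1).
T₁⁴ − T₂⁴ = 9.762×10¹¹ − 9.721×10⁹ = 9.665×10¹¹ K⁴.
1/ε₁ + 1/ε₂ − 1 = 1.639 + 3.571 − 1 = 4.211.
q = 5.67×10⁻⁸ × 9.665×10¹¹ / 4.211.

q ≈ 13000 W/m²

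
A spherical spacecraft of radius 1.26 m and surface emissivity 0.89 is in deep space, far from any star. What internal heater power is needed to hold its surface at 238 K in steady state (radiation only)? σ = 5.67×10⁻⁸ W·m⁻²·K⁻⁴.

P ≈ 3230 W

P = εσ·4πr²·T⁴.
4πr² = 19.95 m²; T⁴ = 3.209×10⁹ K⁴.
P = 0.89·5.67×10⁻⁸·19.95·3.209×10⁹.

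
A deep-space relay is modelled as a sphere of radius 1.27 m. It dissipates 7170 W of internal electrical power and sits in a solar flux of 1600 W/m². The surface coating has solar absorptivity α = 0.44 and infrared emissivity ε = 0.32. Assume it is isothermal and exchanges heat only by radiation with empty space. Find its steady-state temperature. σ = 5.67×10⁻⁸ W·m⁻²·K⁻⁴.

T ≈ 413 K

At steady state, absorbed solar power + internal power = radiated power.
Absorbed: α·S·A_cross = 0.44·1600·5.067 = 3567 W (cross-section πr²).
Total input = 3567 + 7170 = 10740 W.
Radiated: εσ·A_surf·T⁴ with A_surf = 4πr² = 20.27 m².
T⁴ = 10740/(0.32·5.67×10⁻⁸·20.27) = 2.920×10¹⁰ K⁴.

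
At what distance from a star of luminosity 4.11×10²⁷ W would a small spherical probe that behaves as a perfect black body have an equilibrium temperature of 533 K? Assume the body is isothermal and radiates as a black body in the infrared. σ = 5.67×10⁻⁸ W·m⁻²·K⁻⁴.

For an isothermal black-emitting sphere, (1−a)S·πr² = σ·4πr²·T⁴ ⇒ S = 4σT⁴/(1−a).
S = 4·5.67×10⁻⁸·(533)⁴/1.00 = 18300 W/m².
Flux falls as S = L/(4πd²), so d = √(L/(4πS)) = √(4.11×10²⁷/(4π·18300)).

d ≈ 1.34×10¹¹ m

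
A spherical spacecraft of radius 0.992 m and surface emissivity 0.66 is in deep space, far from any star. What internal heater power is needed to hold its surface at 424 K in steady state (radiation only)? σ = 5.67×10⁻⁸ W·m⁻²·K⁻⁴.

P = εσ·4πr²·T⁴.
4πr² = 12.37 m²; T⁴ = 3.232×10¹⁰ K⁴.
P = 0.66·5.67×10⁻⁸·12.37·3.232×10¹⁰.

P ≈ 15000 W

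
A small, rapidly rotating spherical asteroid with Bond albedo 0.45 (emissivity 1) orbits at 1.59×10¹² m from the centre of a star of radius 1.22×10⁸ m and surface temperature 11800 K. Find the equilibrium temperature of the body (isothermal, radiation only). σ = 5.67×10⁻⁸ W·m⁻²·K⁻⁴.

The star's surface emits σT_*⁴; at distance d the flux is S = σT_*⁴(R_*/d)².
S = 5.67×10⁻⁸·(11800)⁴·(1.22×10⁸/1.59×10¹²)² = 6.472 W/m².
For an isothermal sphere T⁴ = (1−a)S/(4σ) = 1.569×10⁷ K⁴.

T ≈ 62.9 K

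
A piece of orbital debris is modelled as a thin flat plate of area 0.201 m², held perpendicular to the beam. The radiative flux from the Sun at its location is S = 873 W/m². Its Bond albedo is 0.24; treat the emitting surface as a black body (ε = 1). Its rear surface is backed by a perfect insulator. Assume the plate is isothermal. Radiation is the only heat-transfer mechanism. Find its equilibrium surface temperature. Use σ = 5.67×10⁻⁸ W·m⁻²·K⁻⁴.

At equilibrium, absorbed power = emitted power.
Absorbing cross-section = A = 0.2010 m²; emitting surface = A = 0.2010 m² (ratio 1).
(1−a)S·A_cross = εσ·A_surf·T⁴  ⇒  T⁴ = (1−a)S/(1σ).
T⁴ = 0.760·873/(1·5.67×10⁻⁸) = 1.170×10¹⁰ K⁴.
T = (1.170×10¹⁰)^(1/4).

T ≈ 329 K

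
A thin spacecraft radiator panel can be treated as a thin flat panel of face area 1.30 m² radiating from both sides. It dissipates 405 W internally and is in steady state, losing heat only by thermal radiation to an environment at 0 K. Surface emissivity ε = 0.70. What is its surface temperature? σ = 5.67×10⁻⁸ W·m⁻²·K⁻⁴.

T ≈ 250 K

Steady state: internal power = radiated power, P = εσA T⁴.
Radiating area A = 2·1.30 = 2.600 m².
T⁴ = P/(εσA) = 405/(0.70·5.67×10⁻⁸·2.600) = 3.925×10⁹ K⁴.
T = (3.925×10⁹)^(1/4).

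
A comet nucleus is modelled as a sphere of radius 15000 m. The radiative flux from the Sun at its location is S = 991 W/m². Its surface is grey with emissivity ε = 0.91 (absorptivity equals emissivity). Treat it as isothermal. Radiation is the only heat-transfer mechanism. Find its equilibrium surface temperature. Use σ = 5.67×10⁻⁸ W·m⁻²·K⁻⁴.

T ≈ 257 K

At equilibrium, absorbed power = emitted power.
Absorbing cross-section = πr² = 7.069×10⁸ m²; emitting surface = 4πr² = 2.827×10⁹ m² (ratio 4).
εS·A_cross = εσ·A_surf·T⁴  ⇒  T⁴ = S/(4σ)   (ε cancels).
T⁴ = 991/(4·5.67×10⁻⁸) = 4.369×10⁹ K⁴.
T = (4.369×10⁹)^(1/4).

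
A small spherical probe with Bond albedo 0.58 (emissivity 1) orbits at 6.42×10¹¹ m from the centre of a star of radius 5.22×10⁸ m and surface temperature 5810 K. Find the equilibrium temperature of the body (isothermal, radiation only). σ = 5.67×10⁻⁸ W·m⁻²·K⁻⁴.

The star's surface emits σT_*⁴; at distance d the flux is S = σT_*⁴(R_*/d)².
S = 5.67×10⁻⁸·(5810)⁴·(5.22×10⁸/6.42×10¹¹)² = 42.71 W/m².
For an isothermal sphere T⁴ = (1−a)S/(4σ) = 7.910×10⁷ K⁴.

T ≈ 94.3 K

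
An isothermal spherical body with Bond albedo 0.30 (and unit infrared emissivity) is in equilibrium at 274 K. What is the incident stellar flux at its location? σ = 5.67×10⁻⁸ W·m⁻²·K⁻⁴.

(1−a)S·πr² = σ·4πr²·T⁴ ⇒ S = 4σT⁴/(1−a).
S = 4·5.67×10⁻⁸·5.636×10⁹/0.700.

S ≈ 1830 W/m²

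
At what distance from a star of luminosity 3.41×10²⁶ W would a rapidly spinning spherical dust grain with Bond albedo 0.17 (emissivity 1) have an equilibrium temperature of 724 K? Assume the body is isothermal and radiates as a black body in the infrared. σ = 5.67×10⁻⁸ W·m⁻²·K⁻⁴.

For an isothermal black-emitting sphere, (1−a)S·πr² = σ·4πr²·T⁴ ⇒ S = 4σT⁴/(1−a).
S = 4·5.67×10⁻⁸·(724)⁴/0.830 = 75080 W/m².
Flux falls as S = L/(4πd²), so d = √(L/(4πS)) = √(3.41×10²⁶/(4π·75080)).

d ≈ 1.90×10¹⁰ m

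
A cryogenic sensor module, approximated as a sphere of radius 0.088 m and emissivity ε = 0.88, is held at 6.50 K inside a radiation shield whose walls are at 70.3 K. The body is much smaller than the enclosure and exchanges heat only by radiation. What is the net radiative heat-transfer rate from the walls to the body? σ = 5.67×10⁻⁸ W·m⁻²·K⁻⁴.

P_net ≈ 0.119 W

For a small grey body in a large enclosure: P_net = εσA(T_body⁴ − T_wall⁴).
A = 4πr² = 0.09731 m²; T_body⁴ − T_wall⁴ = 1785 − 2.442×10⁷ = -2.442×10⁷ K⁴.
|P_net| = 0.88·5.67×10⁻⁸·0.09731·2.442×10⁷.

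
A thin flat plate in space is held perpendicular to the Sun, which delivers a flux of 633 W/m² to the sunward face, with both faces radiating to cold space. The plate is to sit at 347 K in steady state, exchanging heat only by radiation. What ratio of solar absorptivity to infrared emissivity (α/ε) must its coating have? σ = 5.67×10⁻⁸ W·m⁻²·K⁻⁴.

α/ε ≈ 2.60

Balance: αS·A = εσ·2A·T⁴ ⇒ α/ε = 2σT⁴/S.
α/ε = 2·5.67×10⁻⁸·(347)⁴/633 = 2·5.67×10⁻⁸·1.450×10¹⁰/633.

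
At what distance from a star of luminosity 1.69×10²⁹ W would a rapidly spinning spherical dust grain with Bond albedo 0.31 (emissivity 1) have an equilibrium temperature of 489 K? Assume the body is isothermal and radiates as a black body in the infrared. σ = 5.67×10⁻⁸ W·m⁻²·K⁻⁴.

For an isothermal black-emitting sphere, (1−a)S·πr² = σ·4πr²·T⁴ ⇒ S = 4σT⁴/(1−a).
S = 4·5.67×10⁻⁸·(489)⁴/0.690 = 18790 W/m².
Flux falls as S = L/(4πd²), so d = √(L/(4πS)) = √(1.69×10²⁹/(4π·18790)).

d ≈ 8.46×10¹¹ m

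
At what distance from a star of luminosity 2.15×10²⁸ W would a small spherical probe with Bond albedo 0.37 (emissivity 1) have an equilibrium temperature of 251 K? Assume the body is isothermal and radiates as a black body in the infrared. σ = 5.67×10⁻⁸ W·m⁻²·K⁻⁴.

d ≈ 1.09×10¹² m

For an isothermal black-emitting sphere, (1−a)S·πr² = σ·4πr²·T⁴ ⇒ S = 4σT⁴/(1−a).
S = 4·5.67×10⁻⁸·(251)⁴/0.630 = 1429 W/m².
Flux falls as S = L/(4πd²), so d = √(L/(4πS)) = √(2.15×10²⁸/(4π·1429)).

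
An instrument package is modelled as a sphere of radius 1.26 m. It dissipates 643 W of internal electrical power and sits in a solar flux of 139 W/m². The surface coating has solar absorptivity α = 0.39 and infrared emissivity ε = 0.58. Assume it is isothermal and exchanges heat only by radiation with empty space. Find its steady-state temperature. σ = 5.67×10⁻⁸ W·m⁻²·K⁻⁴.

T ≈ 193 K

At steady state, absorbed solar power + internal power = radiated power.
Absorbed: α·S·A_cross = 0.39·139·4.988 = 270.4 W (cross-section πr²).
Total input = 270.4 + 643 = 913.4 W.
Radiated: εσ·A_surf·T⁴ with A_surf = 4πr² = 19.95 m².
T⁴ = 913.4/(0.58·5.67×10⁻⁸·19.95) = 1.392×10⁹ K⁴.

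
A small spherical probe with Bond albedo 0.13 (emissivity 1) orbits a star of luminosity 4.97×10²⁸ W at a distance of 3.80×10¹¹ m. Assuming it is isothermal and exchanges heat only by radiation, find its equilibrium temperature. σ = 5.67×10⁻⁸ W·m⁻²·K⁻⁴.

T ≈ 569 K

First find the stellar flux at distance d: S = L/(4πd²) = 4.97×10²⁸/(4π·(3.80×10¹¹)²) = 27390 W/m².
For an isothermal sphere, absorbed (1−a)S·πr² = emitted σ·4πr²·T⁴, so T⁴ = (1−a)S/(4σ).
T⁴ = 0.870·27390/(4·5.67×10⁻⁸) = 1.051×10¹¹ K⁴.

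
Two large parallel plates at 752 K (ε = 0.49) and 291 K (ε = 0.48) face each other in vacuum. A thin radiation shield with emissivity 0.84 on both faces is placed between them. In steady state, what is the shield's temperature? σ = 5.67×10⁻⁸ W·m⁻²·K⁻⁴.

In steady state the net flux on the hot side equals that on the cold side.
σ(T₁⁴−T_s⁴)/D₁ = σ(T_s⁴−T₂⁴)/D₂, with D₁ = 1/ε₁+1/ε_s−1 = 2.231, D₂ = 1/ε_s+1/ε₂−1 = 2.274.
Solve for T_s⁴: T_s⁴ = (D₂·T₁⁴ + D₁·T₂⁴)/(D₁+D₂) = 1.650×10¹¹ K⁴.

T_s ≈ 637 K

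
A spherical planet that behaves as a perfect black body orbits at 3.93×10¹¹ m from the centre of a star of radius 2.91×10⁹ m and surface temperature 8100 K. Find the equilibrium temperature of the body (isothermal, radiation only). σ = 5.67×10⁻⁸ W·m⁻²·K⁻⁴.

The star's surface emits σT_*⁴; at distance d the flux is S = σT_*⁴(R_*/d)².
S = 5.67×10⁻⁸·(8100)⁴·(2.91×10⁹/3.93×10¹¹)² = 13380 W/m².
For an isothermal sphere T⁴ = (1−a)S/(4σ) = 5.900×10¹⁰ K⁴.

T ≈ 493 K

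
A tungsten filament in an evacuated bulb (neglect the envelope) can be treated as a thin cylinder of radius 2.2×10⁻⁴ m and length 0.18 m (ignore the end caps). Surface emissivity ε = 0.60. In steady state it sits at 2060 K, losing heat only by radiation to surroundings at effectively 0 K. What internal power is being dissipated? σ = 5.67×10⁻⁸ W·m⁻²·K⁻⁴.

Steady state: P = εσA T⁴.
A = 2πrL = 2.488×10⁻⁴ m²; T⁴ = (2060)⁴ = 1.801×10¹³ K⁴.
P = 0.60 × 5.67×10⁻⁸ × 2.488×10⁻⁴ × 1.801×10¹³.

P ≈ 152 W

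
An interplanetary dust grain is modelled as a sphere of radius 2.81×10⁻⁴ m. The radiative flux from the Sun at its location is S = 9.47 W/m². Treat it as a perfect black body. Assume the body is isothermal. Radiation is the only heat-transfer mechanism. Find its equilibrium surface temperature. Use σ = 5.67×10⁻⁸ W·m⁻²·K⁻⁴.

T ≈ 80.4 K

At equilibrium, absorbed power = emitted power.
Absorbing cross-section = πr² = 2.481×10⁻⁷ m²; emitting surface = 4πr² = 9.923×10⁻⁷ m² (ratio 4).
S·A_cross = εσ·A_surf·T⁴  ⇒  T⁴ = S/(4σ).
T⁴ = 1.00·9.47/(4·5.67×10⁻⁸) = 4.175×10⁷ K⁴.
T = (4.175×10⁷)^(1/4).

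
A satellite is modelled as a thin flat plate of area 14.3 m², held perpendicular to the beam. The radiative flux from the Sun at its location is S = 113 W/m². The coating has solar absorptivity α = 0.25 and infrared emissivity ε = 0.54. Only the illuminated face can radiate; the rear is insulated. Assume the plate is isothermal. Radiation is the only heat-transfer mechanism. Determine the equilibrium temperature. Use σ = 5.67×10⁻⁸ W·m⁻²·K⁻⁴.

At equilibrium, absorbed power = emitted power.
Absorbing cross-section = A = 14.30 m²; emitting surface = A = 14.30 m² (ratio 1).
αS·A_cross = εσ·A_surf·T⁴  ⇒  T⁴ = αS/(ε·1σ).
T⁴ = 0.250·113/(0.54·1·5.67×10⁻⁸) = 9.227×10⁸ K⁴.
T = (9.227×10⁸)^(1/4).

T ≈ 174 K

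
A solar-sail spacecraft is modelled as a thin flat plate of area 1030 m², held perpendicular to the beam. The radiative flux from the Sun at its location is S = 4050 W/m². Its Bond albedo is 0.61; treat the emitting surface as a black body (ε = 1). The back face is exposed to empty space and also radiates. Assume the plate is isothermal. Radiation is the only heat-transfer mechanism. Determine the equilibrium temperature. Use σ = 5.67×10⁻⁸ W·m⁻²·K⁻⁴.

T ≈ 344 K

At equilibrium, absorbed power = emitted power.
Absorbing cross-section = A = 1030 m²; emitting surface = 2A = 2060 m² (ratio 2).
(1−a)S·A_cross = εσ·A_surf·T⁴  ⇒  T⁴ = (1−a)S/(2σ).
T⁴ = 0.390·4050/(2·5.67×10⁻⁸) = 1.393×10¹⁰ K⁴.
T = (1.393×10¹⁰)^(1/4).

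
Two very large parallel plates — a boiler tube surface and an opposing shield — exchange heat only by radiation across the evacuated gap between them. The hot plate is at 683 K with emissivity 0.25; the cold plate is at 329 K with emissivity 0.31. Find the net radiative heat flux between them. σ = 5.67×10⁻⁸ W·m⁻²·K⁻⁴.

q ≈ 1880 W/m²

For two infinite grey parallel plates, q = σ(T₁⁴ − T₂⁴)/(1/ε₁ + 1/ε₂ − 1).
T₁⁴ − T₂⁴ = 2.176×10¹¹ − 1.172×10¹⁰ = 2.059×10¹¹ K⁴.
1/ε₁ + 1/ε₂ − 1 = 4.000 + 3.226 − 1 = 6.226.
q = 5.67×10⁻⁸ × 2.059×10¹¹ / 6.226.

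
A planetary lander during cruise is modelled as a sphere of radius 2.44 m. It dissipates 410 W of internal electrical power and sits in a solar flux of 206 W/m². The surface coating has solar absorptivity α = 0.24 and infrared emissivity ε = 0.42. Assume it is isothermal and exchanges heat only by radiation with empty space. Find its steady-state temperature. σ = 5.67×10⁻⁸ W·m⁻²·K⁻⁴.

T ≈ 165 K

At steady state, absorbed solar power + internal power = radiated power.
Absorbed: α·S·A_cross = 0.24·206·18.70 = 924.7 W (cross-section πr²).
Total input = 924.7 + 410 = 1335 W.
Radiated: εσ·A_surf·T⁴ with A_surf = 4πr² = 74.82 m².
T⁴ = 1335/(0.42·5.67×10⁻⁸·74.82) = 7.491×10⁸ K⁴.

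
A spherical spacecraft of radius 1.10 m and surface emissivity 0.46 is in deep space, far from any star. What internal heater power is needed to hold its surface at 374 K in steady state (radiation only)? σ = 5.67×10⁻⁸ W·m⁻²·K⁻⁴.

P = εσ·4πr²·T⁴.
4πr² = 15.21 m²; T⁴ = 1.957×10¹⁰ K⁴.
P = 0.46·5.67×10⁻⁸·15.21·1.957×10¹⁰.

P ≈ 7760 W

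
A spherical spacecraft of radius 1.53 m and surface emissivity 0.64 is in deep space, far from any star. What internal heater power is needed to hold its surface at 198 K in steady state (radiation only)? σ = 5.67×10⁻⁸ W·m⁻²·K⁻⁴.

P ≈ 1640 W

P = εσ·4πr²·T⁴.
4πr² = 29.42 m²; T⁴ = 1.537×10⁹ K⁴.
P = 0.64·5.67×10⁻⁸·29.42·1.537×10⁹.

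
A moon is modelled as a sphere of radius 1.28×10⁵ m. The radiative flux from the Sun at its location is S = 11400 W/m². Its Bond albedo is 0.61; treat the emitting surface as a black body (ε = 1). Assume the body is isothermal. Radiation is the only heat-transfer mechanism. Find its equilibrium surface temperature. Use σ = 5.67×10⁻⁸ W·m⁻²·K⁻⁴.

At equilibrium, absorbed power = emitted power.
Absorbing cross-section = πr² = 5.147×10¹⁰ m²; emitting surface = 4πr² = 2.059×10¹¹ m² (ratio 4).
(1−a)S·A_cross = εσ·A_surf·T⁴  ⇒  T⁴ = (1−a)S/(4σ).
T⁴ = 0.390·11400/(4·5.67×10⁻⁸) = 1.960×10¹⁰ K⁴.
T = (1.960×10¹⁰)^(1/4).

T ≈ 374 K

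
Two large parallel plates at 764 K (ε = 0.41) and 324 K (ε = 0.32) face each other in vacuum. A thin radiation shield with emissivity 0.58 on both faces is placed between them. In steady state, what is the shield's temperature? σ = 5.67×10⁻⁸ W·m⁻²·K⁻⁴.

In steady state the net flux on the hot side equals that on the cold side.
σ(T₁⁴−T_s⁴)/D₁ = σ(T_s⁴−T₂⁴)/D₂, with D₁ = 1/ε₁+1/ε_s−1 = 3.163, D₂ = 1/ε_s+1/ε₂−1 = 3.849.
Solve for T_s⁴: T_s⁴ = (D₂·T₁⁴ + D₁·T₂⁴)/(D₁+D₂) = 1.920×10¹¹ K⁴.

T_s ≈ 662 K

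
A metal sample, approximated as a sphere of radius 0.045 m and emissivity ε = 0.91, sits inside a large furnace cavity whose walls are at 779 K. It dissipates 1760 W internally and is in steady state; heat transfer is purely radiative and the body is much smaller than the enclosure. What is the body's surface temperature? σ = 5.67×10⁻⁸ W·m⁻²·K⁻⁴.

For a small grey body in a large enclosure, net radiated power = εσA(T⁴ − T_w⁴).
Steady state: P = εσA(T⁴ − T_w⁴) with A = 4πr² = 0.02545 m².
T⁴ = P/(εσA) + T_w⁴ = 1760/(0.91·5.67×10⁻⁸·0.02545) + (779)⁴
    = 1.340×10¹² + 3.683×10¹¹ = 1.709×10¹² K⁴.

T ≈ 1140 K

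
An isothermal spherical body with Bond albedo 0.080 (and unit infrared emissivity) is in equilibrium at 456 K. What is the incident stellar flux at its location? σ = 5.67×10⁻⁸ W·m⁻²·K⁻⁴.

(1−a)S·πr² = σ·4πr²·T⁴ ⇒ S = 4σT⁴/(1−a).
S = 4·5.67×10⁻⁸·4.324×10¹⁰/0.920.

S ≈ 10700 W/m²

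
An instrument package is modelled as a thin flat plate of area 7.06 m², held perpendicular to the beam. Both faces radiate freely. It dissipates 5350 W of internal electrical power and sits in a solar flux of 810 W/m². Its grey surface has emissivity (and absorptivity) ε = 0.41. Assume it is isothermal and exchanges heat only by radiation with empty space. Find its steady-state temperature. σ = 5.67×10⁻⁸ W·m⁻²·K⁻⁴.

T ≈ 391 K

At steady state, absorbed solar power + internal power = radiated power.
Absorbed: α·S·A_cross = 0.41·810·7.060 = 2345 W (cross-section A).
Total input = 2345 + 5350 = 7695 W.
Radiated: εσ·A_surf·T⁴ with A_surf = 2A = 14.12 m².
T⁴ = 7695/(0.41·5.67×10⁻⁸·14.12) = 2.344×10¹⁰ K⁴.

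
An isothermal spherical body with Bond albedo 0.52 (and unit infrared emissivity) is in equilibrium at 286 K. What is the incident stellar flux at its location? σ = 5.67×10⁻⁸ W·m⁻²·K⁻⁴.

(1−a)S·πr² = σ·4πr²·T⁴ ⇒ S = 4σT⁴/(1−a).
S = 4·5.67×10⁻⁸·6.691×10⁹/0.480.

S ≈ 3160 W/m²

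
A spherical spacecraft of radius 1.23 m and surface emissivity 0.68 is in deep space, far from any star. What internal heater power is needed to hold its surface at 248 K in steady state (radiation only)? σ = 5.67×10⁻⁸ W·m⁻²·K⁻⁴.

P = εσ·4πr²·T⁴.
4πr² = 19.01 m²; T⁴ = 3.783×10⁹ K⁴.
P = 0.68·5.67×10⁻⁸·19.01·3.783×10⁹.

P ≈ 2770 W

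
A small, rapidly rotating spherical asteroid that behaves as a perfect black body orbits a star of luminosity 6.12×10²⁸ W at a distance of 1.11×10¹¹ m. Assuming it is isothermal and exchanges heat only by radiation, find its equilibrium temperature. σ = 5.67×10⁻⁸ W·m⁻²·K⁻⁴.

First find the stellar flux at distance d: S = L/(4πd²) = 6.12×10²⁸/(4π·(1.11×10¹¹)²) = 3.953×10⁵ W/m².
For an isothermal sphere, absorbed (1−a)S·πr² = emitted σ·4πr²·T⁴, so T⁴ = (1−a)S/(4σ).
T⁴ = 1.00·3.953×10⁵/(4·5.67×10⁻⁸) = 1.743×10¹² K⁴.

T ≈ 1150 K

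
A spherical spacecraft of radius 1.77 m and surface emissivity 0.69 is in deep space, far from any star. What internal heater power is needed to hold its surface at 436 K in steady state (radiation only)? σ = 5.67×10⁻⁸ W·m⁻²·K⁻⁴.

P = εσ·4πr²·T⁴.
4πr² = 39.37 m²; T⁴ = 3.614×10¹⁰ K⁴.
P = 0.69·5.67×10⁻⁸·39.37·3.614×10¹⁰.

P ≈ 55700 W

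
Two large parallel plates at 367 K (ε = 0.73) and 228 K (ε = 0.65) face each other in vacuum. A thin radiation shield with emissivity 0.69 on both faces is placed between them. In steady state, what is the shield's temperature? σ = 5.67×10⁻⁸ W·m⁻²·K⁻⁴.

T_s ≈ 322 K

In steady state the net flux on the hot side equals that on the cold side.
σ(T₁⁴−T_s⁴)/D₁ = σ(T_s⁴−T₂⁴)/D₂, with D₁ = 1/ε₁+1/ε_s−1 = 1.819, D₂ = 1/ε_s+1/ε₂−1 = 1.988.
Solve for T_s⁴: T_s⁴ = (D₂·T₁⁴ + D₁·T₂⁴)/(D₁+D₂) = 1.076×10¹⁰ K⁴.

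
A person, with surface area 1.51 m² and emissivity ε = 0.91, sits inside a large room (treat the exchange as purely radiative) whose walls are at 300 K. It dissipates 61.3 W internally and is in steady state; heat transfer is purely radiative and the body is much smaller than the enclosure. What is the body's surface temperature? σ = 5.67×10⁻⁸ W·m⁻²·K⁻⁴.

For a small grey body in a large enclosure, net radiated power = εσA(T⁴ − T_w⁴).
Steady state: P = εσA(T⁴ − T_w⁴) with A = 1.51 m².
T⁴ = P/(εσA) + T_w⁴ = 61.3/(0.91·5.67×10⁻⁸·1.510) + (300)⁴
    = 7.868×10⁸ + 8.100×10⁹ = 8.887×10⁹ K⁴.

T ≈ 307 K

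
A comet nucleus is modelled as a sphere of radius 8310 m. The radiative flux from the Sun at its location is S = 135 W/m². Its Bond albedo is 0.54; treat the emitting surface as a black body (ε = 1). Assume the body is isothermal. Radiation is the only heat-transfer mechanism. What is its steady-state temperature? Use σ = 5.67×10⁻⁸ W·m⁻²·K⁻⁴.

At equilibrium, absorbed power = emitted power.
Absorbing cross-section = πr² = 2.169×10⁸ m²; emitting surface = 4πr² = 8.678×10⁸ m² (ratio 4).
(1−a)S·A_cross = εσ·A_surf·T⁴  ⇒  T⁴ = (1−a)S/(4σ).
T⁴ = 0.460·135/(4·5.67×10⁻⁸) = 2.738×10⁸ K⁴.
T = (2.738×10⁸)^(1/4).

T ≈ 129 K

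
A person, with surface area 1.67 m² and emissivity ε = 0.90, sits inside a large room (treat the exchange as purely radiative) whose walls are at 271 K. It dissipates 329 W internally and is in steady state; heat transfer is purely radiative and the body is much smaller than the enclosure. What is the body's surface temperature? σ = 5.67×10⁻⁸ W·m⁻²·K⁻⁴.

T ≈ 310 K

For a small grey body in a large enclosure, net radiated power = εσA(T⁴ − T_w⁴).
Steady state: P = εσA(T⁴ − T_w⁴) with A = 1.67 m².
T⁴ = P/(εσA) + T_w⁴ = 329/(0.90·5.67×10⁻⁸·1.670) + (271)⁴
    = 3.861×10⁹ + 5.394×10⁹ = 9.254×10⁹ K⁴.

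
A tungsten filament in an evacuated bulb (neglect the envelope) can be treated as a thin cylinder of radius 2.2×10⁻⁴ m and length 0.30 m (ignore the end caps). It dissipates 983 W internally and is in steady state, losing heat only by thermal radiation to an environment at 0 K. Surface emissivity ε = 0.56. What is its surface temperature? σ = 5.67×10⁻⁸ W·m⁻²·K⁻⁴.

Steady state: internal power = radiated power, P = εσA T⁴.
Radiating area A = 2πrL = 4.147×10⁻⁴ m².
T⁴ = P/(εσA) = 983/(0.56·5.67×10⁻⁸·4.147×10⁻⁴) = 7.465×10¹³ K⁴.
T = (7.465×10¹³)^(1/4).

T ≈ 2940 K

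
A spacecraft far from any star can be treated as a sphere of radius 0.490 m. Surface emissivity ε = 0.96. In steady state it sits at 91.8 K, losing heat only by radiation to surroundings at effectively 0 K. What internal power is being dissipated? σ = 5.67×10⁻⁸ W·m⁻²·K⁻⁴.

P ≈ 11.7 W

Steady state: P = εσA T⁴.
A = 4πr² = 3.017 m²; T⁴ = (91.8)⁴ = 7.102×10⁷ K⁴.
P = 0.96 × 5.67×10⁻⁸ × 3.017 × 7.102×10⁷.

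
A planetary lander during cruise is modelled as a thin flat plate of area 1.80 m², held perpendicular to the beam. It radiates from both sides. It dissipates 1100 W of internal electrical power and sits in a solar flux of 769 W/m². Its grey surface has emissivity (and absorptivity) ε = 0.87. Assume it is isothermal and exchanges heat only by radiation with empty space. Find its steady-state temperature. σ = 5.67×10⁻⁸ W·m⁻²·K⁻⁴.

At steady state, absorbed solar power + internal power = radiated power.
Absorbed: α·S·A_cross = 0.87·769·1.800 = 1204 W (cross-section A).
Total input = 1204 + 1100 = 2304 W.
Radiated: εσ·A_surf·T⁴ with A_surf = 2A = 3.600 m².
T⁴ = 2304/(0.87·5.67×10⁻⁸·3.600) = 1.298×10¹⁰ K⁴.

T ≈ 338 K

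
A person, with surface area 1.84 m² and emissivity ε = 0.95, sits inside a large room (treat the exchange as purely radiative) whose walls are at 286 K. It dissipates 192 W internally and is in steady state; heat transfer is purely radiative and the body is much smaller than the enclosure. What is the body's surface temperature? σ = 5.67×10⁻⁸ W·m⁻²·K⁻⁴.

T ≈ 305 K

For a small grey body in a large enclosure, net radiated power = εσA(T⁴ − T_w⁴).
Steady state: P = εσA(T⁴ − T_w⁴) with A = 1.84 m².
T⁴ = P/(εσA) + T_w⁴ = 192/(0.95·5.67×10⁻⁸·1.840) + (286)⁴
    = 1.937×10⁹ + 6.691×10⁹ = 8.628×10⁹ K⁴.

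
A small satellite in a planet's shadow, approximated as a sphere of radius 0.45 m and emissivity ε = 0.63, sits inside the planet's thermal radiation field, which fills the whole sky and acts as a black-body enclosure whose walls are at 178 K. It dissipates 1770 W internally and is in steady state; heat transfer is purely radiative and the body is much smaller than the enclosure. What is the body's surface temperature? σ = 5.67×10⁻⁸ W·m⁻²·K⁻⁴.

For a small grey body in a large enclosure, net radiated power = εσA(T⁴ − T_w⁴).
Steady state: P = εσA(T⁴ − T_w⁴) with A = 4πr² = 2.545 m².
T⁴ = P/(εσA) + T_w⁴ = 1770/(0.63·5.67×10⁻⁸·2.545) + (178)⁴
    = 1.947×10¹⁰ + 1.004×10⁹ = 2.048×10¹⁰ K⁴.

T ≈ 378 K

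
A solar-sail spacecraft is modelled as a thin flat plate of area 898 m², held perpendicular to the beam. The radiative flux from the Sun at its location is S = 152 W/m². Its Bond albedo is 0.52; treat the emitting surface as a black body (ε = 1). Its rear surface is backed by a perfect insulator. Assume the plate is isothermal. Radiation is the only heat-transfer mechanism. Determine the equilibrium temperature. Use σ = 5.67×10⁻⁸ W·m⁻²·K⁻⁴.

At equilibrium, absorbed power = emitted power.
Absorbing cross-section = A = 898.0 m²; emitting surface = A = 898.0 m² (ratio 1).
(1−a)S·A_cross = εσ·A_surf·T⁴  ⇒  T⁴ = (1−a)S/(1σ).
T⁴ = 0.480·152/(1·5.67×10⁻⁸) = 1.287×10⁹ K⁴.
T = (1.287×10⁹)^(1/4).

T ≈ 189 K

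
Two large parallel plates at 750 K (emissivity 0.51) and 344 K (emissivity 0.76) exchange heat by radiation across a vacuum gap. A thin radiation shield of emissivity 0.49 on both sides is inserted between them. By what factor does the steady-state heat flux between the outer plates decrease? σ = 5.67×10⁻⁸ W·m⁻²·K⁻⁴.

factor ≈ 2.35

Without shield: q₀ = σΔ(T⁴)/(1/ε₁+1/ε₂−1) with denominator 2.277.
With shield the two gaps are in series; the resistances add: (1/ε₁+1/ε_s−1)+(1/ε_s+1/ε₂−1) = 3.002+2.357 = 5.358.
Heat-flux ratio q₀/q = 5.358/2.277.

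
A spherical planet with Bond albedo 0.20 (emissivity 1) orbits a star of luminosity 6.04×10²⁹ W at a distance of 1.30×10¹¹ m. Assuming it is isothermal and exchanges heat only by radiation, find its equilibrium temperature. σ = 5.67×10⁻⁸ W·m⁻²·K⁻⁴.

T ≈ 1780 K

First find the stellar flux at distance d: S = L/(4πd²) = 6.04×10²⁹/(4π·(1.30×10¹¹)²) = 2.844×10⁶ W/m².
For an isothermal sphere, absorbed (1−a)S·πr² = emitted σ·4πr²·T⁴, so T⁴ = (1−a)S/(4σ).
T⁴ = 0.800·2.844×10⁶/(4·5.67×10⁻⁸) = 1.003×10¹³ K⁴.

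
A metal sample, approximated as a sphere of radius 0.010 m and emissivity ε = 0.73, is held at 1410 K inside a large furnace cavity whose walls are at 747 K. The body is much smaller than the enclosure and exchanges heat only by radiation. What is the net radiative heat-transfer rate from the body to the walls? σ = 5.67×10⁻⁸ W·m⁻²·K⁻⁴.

For a small grey body in a large enclosure: P_net = εσA(T_body⁴ − T_wall⁴).
A = 4πr² = 0.001257 m²; T_body⁴ − T_wall⁴ = 3.953×10¹² − 3.114×10¹¹ = 3.641×10¹² K⁴.
|P_net| = 0.73·5.67×10⁻⁸·0.001257·3.641×10¹².

P_net ≈ 189 W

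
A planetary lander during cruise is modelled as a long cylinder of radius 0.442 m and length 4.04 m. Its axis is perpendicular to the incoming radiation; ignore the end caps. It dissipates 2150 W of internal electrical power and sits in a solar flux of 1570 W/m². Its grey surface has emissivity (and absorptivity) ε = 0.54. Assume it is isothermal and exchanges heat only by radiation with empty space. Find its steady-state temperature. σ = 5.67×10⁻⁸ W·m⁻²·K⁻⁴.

At steady state, absorbed solar power + internal power = radiated power.
Absorbed: α·S·A_cross = 0.54·1570·3.571 = 3028 W (cross-section 2rL).
Total input = 3028 + 2150 = 5178 W.
Radiated: εσ·A_surf·T⁴ with A_surf = 2πrL = 11.22 m².
T⁴ = 5178/(0.54·5.67×10⁻⁸·11.22) = 1.507×10¹⁰ K⁴.

T ≈ 350 K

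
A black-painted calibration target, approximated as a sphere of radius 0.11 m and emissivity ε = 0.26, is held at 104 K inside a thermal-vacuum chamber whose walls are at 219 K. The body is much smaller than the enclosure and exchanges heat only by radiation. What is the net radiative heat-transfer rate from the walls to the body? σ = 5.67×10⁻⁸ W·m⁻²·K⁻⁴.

For a small grey body in a large enclosure: P_net = εσA(T_body⁴ − T_wall⁴).
A = 4πr² = 0.1521 m²; T_body⁴ − T_wall⁴ = 1.170×10⁸ − 2.300×10⁹ = -2.183×10⁹ K⁴.
|P_net| = 0.26·5.67×10⁻⁸·0.1521·2.183×10⁹.

P_net ≈ 4.89 W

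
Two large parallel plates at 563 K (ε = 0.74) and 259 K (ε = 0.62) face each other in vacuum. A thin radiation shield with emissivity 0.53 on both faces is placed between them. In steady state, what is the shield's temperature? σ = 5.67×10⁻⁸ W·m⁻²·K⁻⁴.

In steady state the net flux on the hot side equals that on the cold side.
σ(T₁⁴−T_s⁴)/D₁ = σ(T_s⁴−T₂⁴)/D₂, with D₁ = 1/ε₁+1/ε_s−1 = 2.238, D₂ = 1/ε_s+1/ε₂−1 = 2.500.
Solve for T_s⁴: T_s⁴ = (D₂·T₁⁴ + D₁·T₂⁴)/(D₁+D₂) = 5.513×10¹⁰ K⁴.

T_s ≈ 485 K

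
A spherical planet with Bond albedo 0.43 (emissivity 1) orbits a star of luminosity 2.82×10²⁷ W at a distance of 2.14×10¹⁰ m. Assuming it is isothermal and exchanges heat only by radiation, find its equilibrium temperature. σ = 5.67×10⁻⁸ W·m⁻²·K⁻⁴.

T ≈ 1050 K

First find the stellar flux at distance d: S = L/(4πd²) = 2.82×10²⁷/(4π·(2.14×10¹⁰)²) = 4.900×10⁵ W/m².
For an isothermal sphere, absorbed (1−a)S·πr² = emitted σ·4πr²·T⁴, so T⁴ = (1−a)S/(4σ).
T⁴ = 0.570·4.900×10⁵/(4·5.67×10⁻⁸) = 1.232×10¹² K⁴.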